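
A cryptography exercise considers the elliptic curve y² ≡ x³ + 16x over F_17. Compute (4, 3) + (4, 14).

O

The two points share x = 4 and their y-coordinates satisfy 3 + 14 ≡ 0 (mod 17), so they are inverses. Their sum is O.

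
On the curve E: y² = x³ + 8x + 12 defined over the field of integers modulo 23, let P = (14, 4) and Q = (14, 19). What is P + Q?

O

The two points share x = 14 and their y-coordinates satisfy 4 + 19 ≡ 0 (mod 23), so they are inverses. Their sum is the point at infinity.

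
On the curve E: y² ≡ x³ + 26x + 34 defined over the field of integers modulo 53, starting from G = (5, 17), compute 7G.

(17, 6)

Double-and-add on 7 = (111)₂. Start with G = (5, 17) for the leading 1-bit.
double: tangent at (5, 17): λ = (3·5² + 26)/(2·17) ≡ 48/34. 34⁻¹ ≡ 39 (mod 53), so λ ≡ 48·39 ≡ 17.
  x = λ² - 5 - 5 = 289 - 10 ≡ 14; y = λ·(5 - 14) - 17 ≡ 42. → (14, 42)
add G: (14, 42) + (5, 17). λ = (17 - 42)/(5 - 14) ≡ 28/44 mod 53. 44⁻¹ ≡ 47 (mod 53), so λ ≡ 44.
  x = λ² - 14 - 5 = 1936 - 19 ≡ 9; y = λ·(14 - 9) - 42 ≡ 19. → (9, 19)
double: tangent at (9, 19): λ = (3·9² + 26)/(2·19) ≡ 4/38. 38⁻¹ ≡ 7 (mod 53), so λ ≡ 4·7 ≡ 28.
  x = λ² - 9 - 9 = 784 - 18 ≡ 24; y = λ·(9 - 24) - 19 ≡ 38. → (24, 38)
add G: (24, 38) + (5, 17). λ = (17 - 38)/(5 - 24) ≡ 32/34 mod 53. 34⁻¹ ≡ 39 (mod 53) since 34·39 = 1326 ≡ 1, so λ ≡ 29.
  x = λ² - 24 - 5 = 841 - 29 ≡ 17; y = λ·(24 - 17) - 38 ≡ 6. → (17, 6)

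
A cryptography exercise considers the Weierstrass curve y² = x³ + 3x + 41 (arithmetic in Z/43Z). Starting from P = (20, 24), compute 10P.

(6, 19)

Repeated addition: build up to 10P.
2P: tangent at (20, 24): λ = (3·20² + 3)/(2·24) ≡ 42/5. 5⁻¹ ≡ 26 (mod 43), so λ ≡ 42·26 ≡ 17.
  x = λ² - 20 - 20 = 289 - 40 ≡ 34; y = λ·(20 - 34) - 24 ≡ 39. → (34, 39)
3P: (34, 39) + (20, 24). λ = (24 - 39)/(20 - 34) ≡ 28/29 mod 43. 29⁻¹ ≡ 3 (mod 43), so λ ≡ 41.
  x = λ² - 34 - 20 = 1681 - 54 ≡ 36; y = λ·(34 - 36) - 39 ≡ 8. → (36, 8)
4P: (36, 8) + (20, 24). λ = (24 - 8)/(20 - 36) ≡ 16/27 mod 43. 27⁻¹ ≡ 8 (mod 43), so λ ≡ 42.
  x = λ² - 36 - 20 = 1764 - 56 ≡ 31; y = λ·(36 - 31) - 8 ≡ 30. → (31, 30)
5P: (31, 30) + (20, 24). λ = (24 - 30)/(20 - 31) ≡ 37/32 mod 43. 32⁻¹ ≡ 39 (mod 43), so λ ≡ 24.
  x = λ² - 31 - 20 = 576 - 51 ≡ 9; y = λ·(31 - 9) - 30 ≡ 25. → (9, 25)
6P: (9, 25) + (20, 24). λ = (24 - 25)/(20 - 9) ≡ 42/11 mod 43. 11⁻¹ ≡ 4 (mod 43), so λ ≡ 39.
  x = λ² - 9 - 20 = 1521 - 29 ≡ 30; y = λ·(9 - 30) - 25 ≡ 16. → (30, 16)
7P: (30, 16) + (20, 24). λ = (24 - 16)/(20 - 30) ≡ 8/33 mod 43. 33⁻¹ ≡ 30 (mod 43) since 33·30 = 990 ≡ 1, so λ ≡ 25.
  x = λ² - 30 - 20 = 625 - 50 ≡ 16; y = λ·(30 - 16) - 16 ≡ 33. → (16, 33)
8P: (16, 33) + (20, 24). λ = (24 - 33)/(20 - 16) ≡ 34/4 mod 43. 4⁻¹ ≡ 11 (mod 43) since 4·11 = 44 ≡ 1, so λ ≡ 30.
  x = λ² - 16 - 20 = 900 - 36 ≡ 4; y = λ·(16 - 4) - 33 ≡ 26. → (4, 26)
9P: (4, 26) + (20, 24). λ = (24 - 26)/(20 - 4) ≡ 41/16 mod 43. 16⁻¹ ≡ 35 (mod 43) since 16·35 = 560 ≡ 1, so λ ≡ 16.
  x = λ² - 4 - 20 = 256 - 24 ≡ 17; y = λ·(4 - 17) - 26 ≡ 24. → (17, 24)
10P: (17, 24) + (20, 24). λ = (24 - 24)/(20 - 17) ≡ 0/3 mod 43. 3⁻¹ ≡ 29 (mod 43), so λ ≡ 0.
  x = λ² - 17 - 20 = 0 - 37 ≡ 6; y = λ·(17 - 6) - 24 ≡ 19. → (6, 19)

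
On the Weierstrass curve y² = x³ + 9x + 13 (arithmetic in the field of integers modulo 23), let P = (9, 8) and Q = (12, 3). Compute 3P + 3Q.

First 3P:
Repeated addition: build up to 3P.
2P: tangent at (9, 8): λ = (3·9² + 9)/(2·8) ≡ 22/16. 16⁻¹ ≡ 13 (mod 23), so λ ≡ 22·13 ≡ 10.
  x = λ² - 9 - 9 = 100 - 18 ≡ 13; y = λ·(9 - 13) - 8 ≡ 21. → (13, 21)
3P: (13, 21) + (9, 8). λ = (8 - 21)/(9 - 13) ≡ 10/19 mod 23. 19⁻¹ ≡ 17 (mod 23), so λ ≡ 9.
  x = λ² - 13 - 9 = 81 - 22 ≡ 13; y = λ·(13 - 13) - 21 ≡ 2. → (13, 2)
3P = (13, 2).
Next 3Q:
Repeated addition: build up to 3Q.
2Q: tangent at (12, 3): λ = (3·12² + 9)/(2·3) ≡ 4/6. 6⁻¹ ≡ 4 (mod 23), so λ ≡ 4·4 ≡ 16.
  x = λ² - 12 - 12 = 256 - 24 ≡ 2; y = λ·(12 - 2) - 3 ≡ 19. → (2, 19)
3Q: (2, 19) + (12, 3). λ = (3 - 19)/(12 - 2) ≡ 7/10 mod 23. 10⁻¹ ≡ 7 (mod 23), so λ ≡ 3.
  x = λ² - 2 - 12 = 9 - 14 ≡ 18; y = λ·(2 - 18) - 19 ≡ 2. → (18, 2)
3Q = (18, 2).
Finally 3P + 3Q:
(13, 2) + (18, 2). λ = (2 - 2)/(18 - 13) ≡ 0/5 mod 23. 5⁻¹ ≡ 14 (mod 23) since 5·14 = 70 ≡ 1, so λ ≡ 0.
  x = λ² - 13 - 18 = 0 - 31 ≡ 15; y = λ·(13 - 15) - 2 ≡ 21. → (15, 21)

(15, 21)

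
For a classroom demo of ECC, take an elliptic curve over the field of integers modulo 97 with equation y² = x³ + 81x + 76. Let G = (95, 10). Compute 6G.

(62, 76)

Double-and-add on 6 = (110)₂. Start with G = (95, 10) for the leading 1-bit.
double: tangent at (95, 10): λ = (3·95² + 81)/(2·10) ≡ 93/20. 20⁻¹ ≡ 34 (mod 97), so λ ≡ 93·34 ≡ 58.
  x = λ² - 95 - 95 = 3364 - 190 ≡ 70; y = λ·(95 - 70) - 10 ≡ 82. → (70, 82)
add G: (70, 82) + (95, 10). λ = (10 - 82)/(95 - 70) ≡ 25/25 mod 97. 25⁻¹ ≡ 66 (mod 97), so λ ≡ 1.
  x = λ² - 70 - 95 = 1 - 165 ≡ 30; y = λ·(70 - 30) - 82 ≡ 55. → (30, 55)
double: tangent at (30, 55): λ = (3·30² + 81)/(2·55) ≡ 65/13. 13⁻¹ ≡ 15 (mod 97), so λ ≡ 65·15 ≡ 5.
  x = λ² - 30 - 30 = 25 - 60 ≡ 62; y = λ·(30 - 62) - 55 ≡ 76. → (62, 76)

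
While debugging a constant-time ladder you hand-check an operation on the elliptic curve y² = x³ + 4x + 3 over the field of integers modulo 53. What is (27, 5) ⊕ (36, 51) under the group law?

(5, 25)

(27, 5) + (36, 51). λ = (51 - 5)/(36 - 27) ≡ 46/9 mod 53. 9⁻¹ ≡ 6 (mod 53), so λ ≡ 11.
  x = λ² - 27 - 36 = 121 - 63 ≡ 5; y = λ·(27 - 5) - 5 ≡ 25. → (5, 25)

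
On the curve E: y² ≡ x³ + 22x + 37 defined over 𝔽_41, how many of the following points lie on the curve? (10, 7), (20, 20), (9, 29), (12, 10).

(10, 7): 7² ≡ 8, rhs ≡ 27 → off.
(20, 20): 20² ≡ 31, rhs ≡ 31 → on.
(9, 29): 29² ≡ 21, rhs ≡ 21 → on.
(12, 10): 10² ≡ 18, rhs ≡ 20 → off.

2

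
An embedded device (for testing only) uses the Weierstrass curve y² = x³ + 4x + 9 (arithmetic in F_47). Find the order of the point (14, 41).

2P: tangent at (14, 41): λ = (3·14² + 4)/(2·41) ≡ 28/35. 35⁻¹ ≡ 43 (mod 47) since 35·43 = 1505 ≡ 1, so λ ≡ 28·43 ≡ 29.
  x = λ² - 14 - 14 = 841 - 28 ≡ 14; y = λ·(14 - 14) - 41 ≡ 6. → (14, 6)
3P: (14, 6) + (14, 41): same x and y₁ ≡ -y₂, so the sum is ∞.
3P = ∞, so the order is 3.

3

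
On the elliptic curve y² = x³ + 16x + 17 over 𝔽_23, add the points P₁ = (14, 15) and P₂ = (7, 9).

(14, 15) + (7, 9). λ = (9 - 15)/(7 - 14) ≡ 17/16 mod 23. 16⁻¹ ≡ 13 (mod 23) since 16·13 = 208 ≡ 1, so λ ≡ 14.
  x = λ² - 14 - 7 = 196 - 21 ≡ 14; y = λ·(14 - 14) - 15 ≡ 8. → (14, 8)

(14, 8)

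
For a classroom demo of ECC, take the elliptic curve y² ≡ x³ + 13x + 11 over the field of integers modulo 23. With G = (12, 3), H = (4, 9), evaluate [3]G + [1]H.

(12, 20)

First 3G:
Repeated addition: build up to 3G.
2G: tangent at (12, 3): λ = (3·12² + 13)/(2·3) ≡ 8/6. 6⁻¹ ≡ 4 (mod 23) since 6·4 = 24 ≡ 1, so λ ≡ 8·4 ≡ 9.
  x = λ² - 12 - 12 = 81 - 24 ≡ 11; y = λ·(12 - 11) - 3 ≡ 6. → (11, 6)
3G: (11, 6) + (12, 3). λ = (3 - 6)/(12 - 11) ≡ 20/1 mod 23. 1⁻¹ ≡ 1 (mod 23), so λ ≡ 20.
  x = λ² - 11 - 12 = 400 - 23 ≡ 9; y = λ·(11 - 9) - 6 ≡ 11. → (9, 11)
3G = (9, 11).
Finally 3G + H:
(9, 11) + (4, 9). λ = (9 - 11)/(4 - 9) ≡ 21/18 mod 23. 18⁻¹ ≡ 9 (mod 23), so λ ≡ 5.
  x = λ² - 9 - 4 = 25 - 13 ≡ 12; y = λ·(9 - 12) - 11 ≡ 20. → (12, 20)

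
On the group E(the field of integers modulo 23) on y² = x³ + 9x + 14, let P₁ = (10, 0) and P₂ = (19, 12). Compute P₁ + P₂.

(10, 0) + (19, 12). λ = (12 - 0)/(19 - 10) ≡ 12/9 mod 23. 9⁻¹ ≡ 18 (mod 23) since 9·18 = 162 ≡ 1, so λ ≡ 9.
  x = λ² - 10 - 19 = 81 - 29 ≡ 6; y = λ·(10 - 6) - 0 ≡ 13. → (6, 13)

(6, 13)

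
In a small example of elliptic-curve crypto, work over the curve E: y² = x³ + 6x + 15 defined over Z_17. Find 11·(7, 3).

(7, 14)

Write P = (7, 3).
Double-and-add on 11 = (1011)₂. Start with P = (7, 3) for the leading 1-bit.
double: tangent at (7, 3): λ = (3·7² + 6)/(2·3) ≡ 0/6. 6⁻¹ ≡ 3 (mod 17) since 6·3 = 18 ≡ 1, so λ ≡ 0·3 ≡ 0.
  x = λ² - 7 - 7 = 0 - 14 ≡ 3; y = λ·(7 - 3) - 3 ≡ 14. → (3, 14)
double: tangent at (3, 14): λ = (3·3² + 6)/(2·14) ≡ 16/11. 11⁻¹ ≡ 14 (mod 17), so λ ≡ 16·14 ≡ 3.
  x = λ² - 3 - 3 = 9 - 6 ≡ 3; y = λ·(3 - 3) - 14 ≡ 3. → (3, 3)
add P: (3, 3) + (7, 3). λ = (3 - 3)/(7 - 3) ≡ 0/4 mod 17. 4⁻¹ ≡ 13 (mod 17) since 4·13 = 52 ≡ 1, so λ ≡ 0.
  x = λ² - 3 - 7 = 0 - 10 ≡ 7; y = λ·(3 - 7) - 3 ≡ 14. → (7, 14)
double: tangent at (7, 14): λ = (3·7² + 6)/(2·14) ≡ 0/11. 11⁻¹ ≡ 14 (mod 17) since 11·14 = 154 ≡ 1, so λ ≡ 0·14 ≡ 0.
  x = λ² - 7 - 7 = 0 - 14 ≡ 3; y = λ·(7 - 3) - 14 ≡ 3. → (3, 3)
add P: (3, 3) + (7, 3). λ = (3 - 3)/(7 - 3) ≡ 0/4 mod 17. 4⁻¹ ≡ 13 (mod 17) since 4·13 = 52 ≡ 1, so λ ≡ 0.
  x = λ² - 3 - 7 = 0 - 10 ≡ 7; y = λ·(3 - 7) - 3 ≡ 14. → (7, 14)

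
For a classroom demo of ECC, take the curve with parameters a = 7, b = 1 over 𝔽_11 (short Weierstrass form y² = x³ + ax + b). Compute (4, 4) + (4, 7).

O

The two points share x = 4 and their y-coordinates satisfy 4 + 7 ≡ 0 (mod 11), so they are inverses. Their sum is O.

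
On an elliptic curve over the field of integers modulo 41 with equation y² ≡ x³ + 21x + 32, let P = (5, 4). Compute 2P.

tangent at (5, 4): λ = (3·5² + 21)/(2·4) ≡ 14/8. 8⁻¹ ≡ 36 (mod 41), so λ ≡ 14·36 ≡ 12.
  x = λ² - 5 - 5 = 144 - 10 ≡ 11; y = λ·(5 - 11) - 4 ≡ 6. → (11, 6)

(11, 6)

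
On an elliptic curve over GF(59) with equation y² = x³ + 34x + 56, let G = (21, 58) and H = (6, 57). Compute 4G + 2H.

First 4G:
Repeated addition: build up to 4G.
2G: tangent at (21, 58): λ = (3·21² + 34)/(2·58) ≡ 0/57. 57⁻¹ ≡ 29 (mod 59) since 57·29 = 1653 ≡ 1, so λ ≡ 0·29 ≡ 0.
  x = λ² - 21 - 21 = 0 - 42 ≡ 17; y = λ·(21 - 17) - 58 ≡ 1. → (17, 1)
3G: (17, 1) + (21, 58). λ = (58 - 1)/(21 - 17) ≡ 57/4 mod 59. 4⁻¹ ≡ 15 (mod 59), so λ ≡ 29.
  x = λ² - 17 - 21 = 841 - 38 ≡ 36; y = λ·(17 - 36) - 1 ≡ 38. → (36, 38)
4G: (36, 38) + (21, 58). λ = (58 - 38)/(21 - 36) ≡ 20/44 mod 59. 44⁻¹ ≡ 55 (mod 59), so λ ≡ 38.
  x = λ² - 36 - 21 = 1444 - 57 ≡ 30; y = λ·(36 - 30) - 38 ≡ 13. → (30, 13)
4G = (30, 13).
Next 2H:
Repeated addition: build up to 2H.
2H: tangent at (6, 57): λ = (3·6² + 34)/(2·57) ≡ 24/55. 55⁻¹ ≡ 44 (mod 59) since 55·44 = 2420 ≡ 1, so λ ≡ 24·44 ≡ 53.
  x = λ² - 6 - 6 = 2809 - 12 ≡ 24; y = λ·(6 - 24) - 57 ≡ 51. → (24, 51)
2H = (24, 51).
Finally 4G + 2H:
(30, 13) + (24, 51). λ = (51 - 13)/(24 - 30) ≡ 38/53 mod 59. 53⁻¹ ≡ 49 (mod 59), so λ ≡ 33.
  x = λ² - 30 - 24 = 1089 - 54 ≡ 32; y = λ·(30 - 32) - 13 ≡ 39. → (32, 39)

(32, 39)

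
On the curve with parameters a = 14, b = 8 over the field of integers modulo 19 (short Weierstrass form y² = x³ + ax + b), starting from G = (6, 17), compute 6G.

Repeated addition: build up to 6G.
2G: tangent at (6, 17): λ = (3·6² + 14)/(2·17) ≡ 8/15. 15⁻¹ ≡ 14 (mod 19), so λ ≡ 8·14 ≡ 17.
  x = λ² - 6 - 6 = 289 - 12 ≡ 11; y = λ·(6 - 11) - 17 ≡ 12. → (11, 12)
3G: (11, 12) + (6, 17). λ = (17 - 12)/(6 - 11) ≡ 5/14 mod 19. 14⁻¹ ≡ 15 (mod 19), so λ ≡ 18.
  x = λ² - 11 - 6 = 324 - 17 ≡ 3; y = λ·(11 - 3) - 12 ≡ 18. → (3, 18)
4G: (3, 18) + (6, 17). λ = (17 - 18)/(6 - 3) ≡ 18/3 mod 19. 3⁻¹ ≡ 13 (mod 19) since 3·13 = 39 ≡ 1, so λ ≡ 6.
  x = λ² - 3 - 6 = 36 - 9 ≡ 8; y = λ·(3 - 8) - 18 ≡ 9. → (8, 9)
5G: (8, 9) + (6, 17). λ = (17 - 9)/(6 - 8) ≡ 8/17 mod 19. 17⁻¹ ≡ 9 (mod 19), so λ ≡ 15.
  x = λ² - 8 - 6 = 225 - 14 ≡ 2; y = λ·(8 - 2) - 9 ≡ 5. → (2, 5)
6G: (2, 5) + (6, 17). λ = (17 - 5)/(6 - 2) ≡ 12/4 mod 19. 4⁻¹ ≡ 5 (mod 19), so λ ≡ 3.
  x = λ² - 2 - 6 = 9 - 8 ≡ 1; y = λ·(2 - 1) - 5 ≡ 17. → (1, 17)

(1, 17)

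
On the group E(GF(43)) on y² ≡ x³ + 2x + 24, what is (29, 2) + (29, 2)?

tangent at (29, 2): λ = (3·29² + 2)/(2·2) ≡ 31/4. 4⁻¹ ≡ 11 (mod 43), so λ ≡ 31·11 ≡ 40.
  x = λ² - 29 - 29 = 1600 - 58 ≡ 37; y = λ·(29 - 37) - 2 ≡ 22. → (37, 22)

(37, 22)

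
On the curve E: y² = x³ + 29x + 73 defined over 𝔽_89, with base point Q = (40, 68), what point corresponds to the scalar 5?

(55, 79)

Repeated addition: build up to 5Q.
2Q: tangent at (40, 68): λ = (3·40² + 29)/(2·68) ≡ 23/47. 47⁻¹ ≡ 36 (mod 89), so λ ≡ 23·36 ≡ 27.
  x = λ² - 40 - 40 = 729 - 80 ≡ 26; y = λ·(40 - 26) - 68 ≡ 43. → (26, 43)
3Q: (26, 43) + (40, 68). λ = (68 - 43)/(40 - 26) ≡ 25/14 mod 89. 14⁻¹ ≡ 70 (mod 89), so λ ≡ 59.
  x = λ² - 26 - 40 = 3481 - 66 ≡ 33; y = λ·(26 - 33) - 43 ≡ 78. → (33, 78)
4Q: (33, 78) + (40, 68). λ = (68 - 78)/(40 - 33) ≡ 79/7 mod 89. 7⁻¹ ≡ 51 (mod 89), so λ ≡ 24.
  x = λ² - 33 - 40 = 576 - 73 ≡ 58; y = λ·(33 - 58) - 78 ≡ 34. → (58, 34)
5Q: (58, 34) + (40, 68). λ = (68 - 34)/(40 - 58) ≡ 34/71 mod 89. 71⁻¹ ≡ 84 (mod 89), so λ ≡ 8.
  x = λ² - 58 - 40 = 64 - 98 ≡ 55; y = λ·(58 - 55) - 34 ≡ 79. → (55, 79)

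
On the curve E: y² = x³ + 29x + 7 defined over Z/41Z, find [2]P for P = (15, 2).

tangent at (15, 2): λ = (3·15² + 29)/(2·2) ≡ 7/4. 4⁻¹ ≡ 31 (mod 41) since 4·31 = 124 ≡ 1, so λ ≡ 7·31 ≡ 12.
  x = λ² - 15 - 15 = 144 - 30 ≡ 32; y = λ·(15 - 32) - 2 ≡ 40. → (32, 40)

(32, 40)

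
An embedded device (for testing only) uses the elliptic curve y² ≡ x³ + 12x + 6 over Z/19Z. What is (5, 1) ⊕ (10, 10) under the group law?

(5, 1) + (10, 10). λ = (10 - 1)/(10 - 5) ≡ 9/5 mod 19. 5⁻¹ ≡ 4 (mod 19) since 5·4 = 20 ≡ 1, so λ ≡ 17.
  x = λ² - 5 - 10 = 289 - 15 ≡ 8; y = λ·(5 - 8) - 1 ≡ 5. → (8, 5)

(8, 5)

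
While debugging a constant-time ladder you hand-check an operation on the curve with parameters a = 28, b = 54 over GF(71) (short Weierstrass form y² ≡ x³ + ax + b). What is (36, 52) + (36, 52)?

(7, 5)

tangent at (36, 52): λ = (3·36² + 28)/(2·52) ≡ 11/33. 33⁻¹ ≡ 28 (mod 71) since 33·28 = 924 ≡ 1, so λ ≡ 11·28 ≡ 24.
  x = λ² - 36 - 36 = 576 - 72 ≡ 7; y = λ·(36 - 7) - 52 ≡ 5. → (7, 5)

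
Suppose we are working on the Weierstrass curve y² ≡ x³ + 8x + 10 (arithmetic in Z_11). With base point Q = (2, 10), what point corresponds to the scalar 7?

Double-and-add on 7 = (111)₂. Start with Q = (2, 10) for the leading 1-bit.
double: tangent at (2, 10): λ = (3·2² + 8)/(2·10) ≡ 9/9. 9⁻¹ ≡ 5 (mod 11), so λ ≡ 9·5 ≡ 1.
  x = λ² - 2 - 2 = 1 - 4 ≡ 8; y = λ·(2 - 8) - 10 ≡ 6. → (8, 6)
add Q: (8, 6) + (2, 10). λ = (10 - 6)/(2 - 8) ≡ 4/5 mod 11. 5⁻¹ ≡ 9 (mod 11) since 5·9 = 45 ≡ 1, so λ ≡ 3.
  x = λ² - 8 - 2 = 9 - 10 ≡ 10; y = λ·(8 - 10) - 6 ≡ 10. → (10, 10)
double: tangent at (10, 10): λ = (3·10² + 8)/(2·10) ≡ 0/9. 9⁻¹ ≡ 5 (mod 11) since 9·5 = 45 ≡ 1, so λ ≡ 0·5 ≡ 0.
  x = λ² - 10 - 10 = 0 - 20 ≡ 2; y = λ·(10 - 2) - 10 ≡ 1. → (2, 1)
add Q: (2, 1) + (2, 10): same x and y₁ ≡ -y₂, so the sum is 𝒪.

O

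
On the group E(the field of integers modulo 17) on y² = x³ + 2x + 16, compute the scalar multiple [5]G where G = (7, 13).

Double-and-add on 5 = (101)₂. Start with G = (7, 13) for the leading 1-bit.
double: tangent at (7, 13): λ = (3·7² + 2)/(2·13) ≡ 13/9. 9⁻¹ ≡ 2 (mod 17), so λ ≡ 13·2 ≡ 9.
  x = λ² - 7 - 7 = 81 - 14 ≡ 16; y = λ·(7 - 16) - 13 ≡ 8. → (16, 8)
double: tangent at (16, 8): λ = (3·16² + 2)/(2·8) ≡ 5/16. 16⁻¹ ≡ 16 (mod 17), so λ ≡ 5·16 ≡ 12.
  x = λ² - 16 - 16 = 144 - 32 ≡ 10; y = λ·(16 - 10) - 8 ≡ 13. → (10, 13)
add G: (10, 13) + (7, 13). λ = (13 - 13)/(7 - 10) ≡ 0/14 mod 17. 14⁻¹ ≡ 11 (mod 17), so λ ≡ 0.
  x = λ² - 10 - 7 = 0 - 17 ≡ 0; y = λ·(10 - 0) - 13 ≡ 4. → (0, 4)

(0, 4)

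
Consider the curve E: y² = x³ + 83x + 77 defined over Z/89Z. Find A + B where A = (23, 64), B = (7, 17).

(23, 64) + (7, 17). λ = (17 - 64)/(7 - 23) ≡ 42/73 mod 89. 73⁻¹ ≡ 50 (mod 89) since 73·50 = 3650 ≡ 1, so λ ≡ 53.
  x = λ² - 23 - 7 = 2809 - 30 ≡ 20; y = λ·(23 - 20) - 64 ≡ 6. → (20, 6)

(20, 6)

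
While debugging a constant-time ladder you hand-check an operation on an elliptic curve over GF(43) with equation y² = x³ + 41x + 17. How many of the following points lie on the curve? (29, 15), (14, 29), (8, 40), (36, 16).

(29, 15): 15² ≡ 10, rhs ≡ 10 → on.
(14, 29): 29² ≡ 24, rhs ≡ 24 → on.
(8, 40): 40² ≡ 9, rhs ≡ 40 → off.
(36, 16): 16² ≡ 41, rhs ≡ 32 → off.

2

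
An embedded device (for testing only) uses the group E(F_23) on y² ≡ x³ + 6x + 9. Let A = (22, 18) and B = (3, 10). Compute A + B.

(22, 18) + (3, 10). λ = (10 - 18)/(3 - 22) ≡ 15/4 mod 23. 4⁻¹ ≡ 6 (mod 23), so λ ≡ 21.
  x = λ² - 22 - 3 = 441 - 25 ≡ 2; y = λ·(22 - 2) - 18 ≡ 11. → (2, 11)

(2, 11)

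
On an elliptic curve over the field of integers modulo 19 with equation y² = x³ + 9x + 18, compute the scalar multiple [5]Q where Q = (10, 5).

(7, 5)

Repeated addition: build up to 5Q.
2Q: tangent at (10, 5): λ = (3·10² + 9)/(2·5) ≡ 5/10. 10⁻¹ ≡ 2 (mod 19) since 10·2 = 20 ≡ 1, so λ ≡ 5·2 ≡ 10.
  x = λ² - 10 - 10 = 100 - 20 ≡ 4; y = λ·(10 - 4) - 5 ≡ 17. → (4, 17)
3Q: (4, 17) + (10, 5). λ = (5 - 17)/(10 - 4) ≡ 7/6 mod 19. 6⁻¹ ≡ 16 (mod 19), so λ ≡ 17.
  x = λ² - 4 - 10 = 289 - 14 ≡ 9; y = λ·(4 - 9) - 17 ≡ 12. → (9, 12)
4Q: (9, 12) + (10, 5). λ = (5 - 12)/(10 - 9) ≡ 12/1 mod 19. 1⁻¹ ≡ 1 (mod 19), so λ ≡ 12.
  x = λ² - 9 - 10 = 144 - 19 ≡ 11; y = λ·(9 - 11) - 12 ≡ 2. → (11, 2)
5Q: (11, 2) + (10, 5). λ = (5 - 2)/(10 - 11) ≡ 3/18 mod 19. 18⁻¹ ≡ 18 (mod 19) since 18·18 = 324 ≡ 1, so λ ≡ 16.
  x = λ² - 11 - 10 = 256 - 21 ≡ 7; y = λ·(11 - 7) - 2 ≡ 5. → (7, 5)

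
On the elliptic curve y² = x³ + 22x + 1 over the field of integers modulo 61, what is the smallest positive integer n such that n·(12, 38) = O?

2P: tangent at (12, 38): λ = (3·12² + 22)/(2·38) ≡ 27/15. 15⁻¹ ≡ 57 (mod 61), so λ ≡ 27·57 ≡ 14.
  x = λ² - 12 - 12 = 196 - 24 ≡ 50; y = λ·(12 - 50) - 38 ≡ 40. → (50, 40)
3P: (50, 40) + (12, 38). λ = (38 - 40)/(12 - 50) ≡ 59/23 mod 61. 23⁻¹ ≡ 8 (mod 61), so λ ≡ 45.
  x = λ² - 50 - 12 = 2025 - 62 ≡ 11; y = λ·(50 - 11) - 40 ≡ 7. → (11, 7)
4P: (11, 7) + (12, 38). λ = (38 - 7)/(12 - 11) ≡ 31/1 mod 61. 1⁻¹ ≡ 1 (mod 61) since 1·1 = 1 ≡ 1, so λ ≡ 31.
  x = λ² - 11 - 12 = 961 - 23 ≡ 23; y = λ·(11 - 23) - 7 ≡ 48. → (23, 48)
5P: (23, 48) + (12, 38). λ = (38 - 48)/(12 - 23) ≡ 51/50 mod 61. 50⁻¹ ≡ 11 (mod 61), so λ ≡ 12.
  x = λ² - 23 - 12 = 144 - 35 ≡ 48; y = λ·(23 - 48) - 48 ≡ 18. → (48, 18)
6P: (48, 18) + (12, 38). λ = (38 - 18)/(12 - 48) ≡ 20/25 mod 61. 25⁻¹ ≡ 22 (mod 61), so λ ≡ 13.
  x = λ² - 48 - 12 = 169 - 60 ≡ 48; y = λ·(48 - 48) - 18 ≡ 43. → (48, 43)
7P: (48, 43) + (12, 38). λ = (38 - 43)/(12 - 48) ≡ 56/25 mod 61. 25⁻¹ ≡ 22 (mod 61), so λ ≡ 12.
  x = λ² - 48 - 12 = 144 - 60 ≡ 23; y = λ·(48 - 23) - 43 ≡ 13. → (23, 13)
8P: (23, 13) + (12, 38). λ = (38 - 13)/(12 - 23) ≡ 25/50 mod 61. 50⁻¹ ≡ 11 (mod 61), so λ ≡ 31.
  x = λ² - 23 - 12 = 961 - 35 ≡ 11; y = λ·(23 - 11) - 13 ≡ 54. → (11, 54)
9P: (11, 54) + (12, 38). λ = (38 - 54)/(12 - 11) ≡ 45/1 mod 61. 1⁻¹ ≡ 1 (mod 61), so λ ≡ 45.
  x = λ² - 11 - 12 = 2025 - 23 ≡ 50; y = λ·(11 - 50) - 54 ≡ 21. → (50, 21)
10P: (50, 21) + (12, 38). λ = (38 - 21)/(12 - 50) ≡ 17/23 mod 61. 23⁻¹ ≡ 8 (mod 61) since 23·8 = 184 ≡ 1, so λ ≡ 14.
  x = λ² - 50 - 12 = 196 - 62 ≡ 12; y = λ·(50 - 12) - 21 ≡ 23. → (12, 23)
11P: (12, 23) + (12, 38): same x and y₁ ≡ -y₂, so the sum is O.
11P = O, so the order is 11.

11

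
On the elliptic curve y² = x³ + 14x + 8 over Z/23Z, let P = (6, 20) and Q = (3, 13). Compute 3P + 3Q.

(1, 0)

First 3P:
Repeated addition: build up to 3P.
2P: tangent at (6, 20): λ = (3·6² + 14)/(2·20) ≡ 7/17. 17⁻¹ ≡ 19 (mod 23), so λ ≡ 7·19 ≡ 18.
  x = λ² - 6 - 6 = 324 - 12 ≡ 13; y = λ·(6 - 13) - 20 ≡ 15. → (13, 15)
3P: (13, 15) + (6, 20). λ = (20 - 15)/(6 - 13) ≡ 5/16 mod 23. 16⁻¹ ≡ 13 (mod 23) since 16·13 = 208 ≡ 1, so λ ≡ 19.
  x = λ² - 13 - 6 = 361 - 19 ≡ 20; y = λ·(13 - 20) - 15 ≡ 13. → (20, 13)
3P = (20, 13).
Next 3Q:
Repeated addition: build up to 3Q.
2Q: tangent at (3, 13): λ = (3·3² + 14)/(2·13) ≡ 18/3. 3⁻¹ ≡ 8 (mod 23) since 3·8 = 24 ≡ 1, so λ ≡ 18·8 ≡ 6.
  x = λ² - 3 - 3 = 36 - 6 ≡ 7; y = λ·(3 - 7) - 13 ≡ 9. → (7, 9)
3Q: (7, 9) + (3, 13). λ = (13 - 9)/(3 - 7) ≡ 4/19 mod 23. 19⁻¹ ≡ 17 (mod 23), so λ ≡ 22.
  x = λ² - 7 - 3 = 484 - 10 ≡ 14; y = λ·(7 - 14) - 9 ≡ 21. → (14, 21)
3Q = (14, 21).
Finally 3P + 3Q:
(20, 13) + (14, 21). λ = (21 - 13)/(14 - 20) ≡ 8/17 mod 23. 17⁻¹ ≡ 19 (mod 23), so λ ≡ 14.
  x = λ² - 20 - 14 = 196 - 34 ≡ 1; y = λ·(20 - 1) - 13 ≡ 0. → (1, 0)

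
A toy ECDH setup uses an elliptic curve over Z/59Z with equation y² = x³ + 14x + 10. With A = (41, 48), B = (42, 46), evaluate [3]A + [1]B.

First 3A:
Repeated addition: build up to 3A.
2A: tangent at (41, 48): λ = (3·41² + 14)/(2·48) ≡ 42/37. 37⁻¹ ≡ 8 (mod 59), so λ ≡ 42·8 ≡ 41.
  x = λ² - 41 - 41 = 1681 - 82 ≡ 6; y = λ·(41 - 6) - 48 ≡ 30. → (6, 30)
3A: (6, 30) + (41, 48). λ = (48 - 30)/(41 - 6) ≡ 18/35 mod 59. 35⁻¹ ≡ 27 (mod 59), so λ ≡ 14.
  x = λ² - 6 - 41 = 196 - 47 ≡ 31; y = λ·(6 - 31) - 30 ≡ 33. → (31, 33)
3A = (31, 33).
Finally 3A + B:
(31, 33) + (42, 46). λ = (46 - 33)/(42 - 31) ≡ 13/11 mod 59. 11⁻¹ ≡ 43 (mod 59), so λ ≡ 28.
  x = λ² - 31 - 42 = 784 - 73 ≡ 3; y = λ·(31 - 3) - 33 ≡ 43. → (3, 43)

(3, 43)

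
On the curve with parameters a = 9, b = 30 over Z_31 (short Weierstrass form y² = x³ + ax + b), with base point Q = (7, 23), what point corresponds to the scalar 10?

Double-and-add on 10 = (1010)₂. Start with Q = (7, 23) for the leading 1-bit.
double: tangent at (7, 23): λ = (3·7² + 9)/(2·23) ≡ 1/15. 15⁻¹ ≡ 29 (mod 31), so λ ≡ 1·29 ≡ 29.
  x = λ² - 7 - 7 = 841 - 14 ≡ 21; y = λ·(7 - 21) - 23 ≡ 5. → (21, 5)
double: tangent at (21, 5): λ = (3·21² + 9)/(2·5) ≡ 30/10. 10⁻¹ ≡ 28 (mod 31) since 10·28 = 280 ≡ 1, so λ ≡ 30·28 ≡ 3.
  x = λ² - 21 - 21 = 9 - 42 ≡ 29; y = λ·(21 - 29) - 5 ≡ 2. → (29, 2)
add Q: (29, 2) + (7, 23). λ = (23 - 2)/(7 - 29) ≡ 21/9 mod 31. 9⁻¹ ≡ 7 (mod 31) since 9·7 = 63 ≡ 1, so λ ≡ 23.
  x = λ² - 29 - 7 = 529 - 36 ≡ 28; y = λ·(29 - 28) - 2 ≡ 21. → (28, 21)
double: tangent at (28, 21): λ = (3·28² + 9)/(2·21) ≡ 5/11. 11⁻¹ ≡ 17 (mod 31) since 11·17 = 187 ≡ 1, so λ ≡ 5·17 ≡ 23.
  x = λ² - 28 - 28 = 529 - 56 ≡ 8; y = λ·(28 - 8) - 21 ≡ 5. → (8, 5)

(8, 5)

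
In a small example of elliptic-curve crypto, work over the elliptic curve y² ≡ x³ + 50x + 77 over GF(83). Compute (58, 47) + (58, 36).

The two points share x = 58 and their y-coordinates satisfy 47 + 36 ≡ 0 (mod 83), so they are inverses. Their sum is 𝒪.

O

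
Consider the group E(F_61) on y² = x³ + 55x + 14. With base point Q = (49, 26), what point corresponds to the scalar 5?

Double-and-add on 5 = (101)₂. Start with Q = (49, 26) for the leading 1-bit.
double: tangent at (49, 26): λ = (3·49² + 55)/(2·26) ≡ 60/52. 52⁻¹ ≡ 27 (mod 61), so λ ≡ 60·27 ≡ 34.
  x = λ² - 49 - 49 = 1156 - 98 ≡ 21; y = λ·(49 - 21) - 26 ≡ 11. → (21, 11)
double: tangent at (21, 11): λ = (3·21² + 55)/(2·11) ≡ 36/22. 22⁻¹ ≡ 25 (mod 61), so λ ≡ 36·25 ≡ 46.
  x = λ² - 21 - 21 = 2116 - 42 ≡ 0; y = λ·(21 - 0) - 11 ≡ 40. → (0, 40)
add Q: (0, 40) + (49, 26). λ = (26 - 40)/(49 - 0) ≡ 47/49 mod 61. 49⁻¹ ≡ 5 (mod 61) since 49·5 = 245 ≡ 1, so λ ≡ 52.
  x = λ² - 0 - 49 = 2704 - 49 ≡ 32; y = λ·(0 - 32) - 40 ≡ 4. → (32, 4)

(32, 4)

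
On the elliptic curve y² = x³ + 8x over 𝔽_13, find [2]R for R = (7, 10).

tangent at (7, 10): λ = (3·7² + 8)/(2·10) ≡ 12/7. 7⁻¹ ≡ 2 (mod 13), so λ ≡ 12·2 ≡ 11.
  x = λ² - 7 - 7 = 121 - 14 ≡ 3; y = λ·(7 - 3) - 10 ≡ 8. → (3, 8)

(3, 8)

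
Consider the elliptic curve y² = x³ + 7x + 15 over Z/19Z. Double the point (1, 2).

(9, 16)

tangent at (1, 2): λ = (3·1² + 7)/(2·2) ≡ 10/4. 4⁻¹ ≡ 5 (mod 19) since 4·5 = 20 ≡ 1, so λ ≡ 10·5 ≡ 12.
  x = λ² - 1 - 1 = 144 - 2 ≡ 9; y = λ·(1 - 9) - 2 ≡ 16. → (9, 16)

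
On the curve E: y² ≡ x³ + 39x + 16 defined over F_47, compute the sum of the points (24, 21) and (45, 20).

(24, 21) + (45, 20). λ = (20 - 21)/(45 - 24) ≡ 46/21 mod 47. 21⁻¹ ≡ 9 (mod 47) since 21·9 = 189 ≡ 1, so λ ≡ 38.
  x = λ² - 24 - 45 = 1444 - 69 ≡ 12; y = λ·(24 - 12) - 21 ≡ 12. → (12, 12)

(12, 12)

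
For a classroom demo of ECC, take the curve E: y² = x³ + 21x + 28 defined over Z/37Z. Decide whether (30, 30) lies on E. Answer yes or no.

no

y² = 30² ≡ 12; x³ + 21x + 28 = 27658 ≡ 19 (mod 37). 12 ≠ 19.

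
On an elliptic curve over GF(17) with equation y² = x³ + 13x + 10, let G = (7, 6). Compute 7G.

(7, 6)

Repeated addition: build up to 7G.
2G: tangent at (7, 6): λ = (3·7² + 13)/(2·6) ≡ 7/12. 12⁻¹ ≡ 10 (mod 17), so λ ≡ 7·10 ≡ 2.
  x = λ² - 7 - 7 = 4 - 14 ≡ 7; y = λ·(7 - 7) - 6 ≡ 11. → (7, 11)
3G: (7, 11) + (7, 6): same x and y₁ ≡ -y₂, so the sum is ∞.
4G: ∞ + (7, 6) = (7, 6) (identity).
5G: tangent at (7, 6): λ = (3·7² + 13)/(2·6) ≡ 7/12. 12⁻¹ ≡ 10 (mod 17), so λ ≡ 7·10 ≡ 2.
  x = λ² - 7 - 7 = 4 - 14 ≡ 7; y = λ·(7 - 7) - 6 ≡ 11. → (7, 11)
6G: (7, 11) + (7, 6): same x and y₁ ≡ -y₂, so the sum is ∞.
7G: ∞ + (7, 6) = (7, 6) (identity).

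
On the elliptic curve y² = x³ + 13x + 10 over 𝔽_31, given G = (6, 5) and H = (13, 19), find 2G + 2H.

First 2G:
Repeated addition: build up to 2G.
2G: tangent at (6, 5): λ = (3·6² + 13)/(2·5) ≡ 28/10. 10⁻¹ ≡ 28 (mod 31) since 10·28 = 280 ≡ 1, so λ ≡ 28·28 ≡ 9.
  x = λ² - 6 - 6 = 81 - 12 ≡ 7; y = λ·(6 - 7) - 5 ≡ 17. → (7, 17)
2G = (7, 17).
Next 2H:
Repeated addition: build up to 2H.
2H: tangent at (13, 19): λ = (3·13² + 13)/(2·19) ≡ 24/7. 7⁻¹ ≡ 9 (mod 31) since 7·9 = 63 ≡ 1, so λ ≡ 24·9 ≡ 30.
  x = λ² - 13 - 13 = 900 - 26 ≡ 6; y = λ·(13 - 6) - 19 ≡ 5. → (6, 5)
2H = (6, 5).
Finally 2G + 2H:
(7, 17) + (6, 5). λ = (5 - 17)/(6 - 7) ≡ 19/30 mod 31. 30⁻¹ ≡ 30 (mod 31), so λ ≡ 12.
  x = λ² - 7 - 6 = 144 - 13 ≡ 7; y = λ·(7 - 7) - 17 ≡ 14. → (7, 14)

(7, 14)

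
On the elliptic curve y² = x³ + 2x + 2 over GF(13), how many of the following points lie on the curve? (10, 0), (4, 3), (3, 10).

2

(10, 0): 0² ≡ 0, rhs ≡ 8 → off.
(4, 3): 3² ≡ 9, rhs ≡ 9 → on.
(3, 10): 10² ≡ 9, rhs ≡ 9 → on.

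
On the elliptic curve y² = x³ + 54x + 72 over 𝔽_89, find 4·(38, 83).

(11, 67)

Write Q = (38, 83).
Repeated addition: build up to 4Q.
2Q: tangent at (38, 83): λ = (3·38² + 54)/(2·83) ≡ 25/77. 77⁻¹ ≡ 37 (mod 89), so λ ≡ 25·37 ≡ 35.
  x = λ² - 38 - 38 = 1225 - 76 ≡ 81; y = λ·(38 - 81) - 83 ≡ 14. → (81, 14)
3Q: (81, 14) + (38, 83). λ = (83 - 14)/(38 - 81) ≡ 69/46 mod 89. 46⁻¹ ≡ 60 (mod 89) since 46·60 = 2760 ≡ 1, so λ ≡ 46.
  x = λ² - 81 - 38 = 2116 - 119 ≡ 39; y = λ·(81 - 39) - 14 ≡ 49. → (39, 49)
4Q: (39, 49) + (38, 83). λ = (83 - 49)/(38 - 39) ≡ 34/88 mod 89. 88⁻¹ ≡ 88 (mod 89) since 88·88 = 7744 ≡ 1, so λ ≡ 55.
  x = λ² - 39 - 38 = 3025 - 77 ≡ 11; y = λ·(39 - 11) - 49 ≡ 67. → (11, 67)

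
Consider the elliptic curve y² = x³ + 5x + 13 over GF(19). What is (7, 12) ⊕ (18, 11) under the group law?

(7, 12) + (18, 11). λ = (11 - 12)/(18 - 7) ≡ 18/11 mod 19. 11⁻¹ ≡ 7 (mod 19), so λ ≡ 12.
  x = λ² - 7 - 18 = 144 - 25 ≡ 5; y = λ·(7 - 5) - 12 ≡ 12. → (5, 12)

(5, 12)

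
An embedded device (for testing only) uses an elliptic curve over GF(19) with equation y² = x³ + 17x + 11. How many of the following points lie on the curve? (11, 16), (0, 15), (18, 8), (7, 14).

(11, 16): 16² ≡ 9, rhs ≡ 9 → on.
(0, 15): 15² ≡ 16, rhs ≡ 11 → off.
(18, 8): 8² ≡ 7, rhs ≡ 12 → off.
(7, 14): 14² ≡ 6, rhs ≡ 17 → off.

1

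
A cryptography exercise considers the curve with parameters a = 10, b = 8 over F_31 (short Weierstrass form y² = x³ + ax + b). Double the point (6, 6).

tangent at (6, 6): λ = (3·6² + 10)/(2·6) ≡ 25/12. 12⁻¹ ≡ 13 (mod 31), so λ ≡ 25·13 ≡ 15.
  x = λ² - 6 - 6 = 225 - 12 ≡ 27; y = λ·(6 - 27) - 6 ≡ 20. → (27, 20)

(27, 20)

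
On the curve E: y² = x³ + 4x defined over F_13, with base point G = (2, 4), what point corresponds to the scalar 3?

(2, 9)

Repeated addition: build up to 3G.
2G: tangent at (2, 4): λ = (3·2² + 4)/(2·4) ≡ 3/8. 8⁻¹ ≡ 5 (mod 13) since 8·5 = 40 ≡ 1, so λ ≡ 3·5 ≡ 2.
  x = λ² - 2 - 2 = 4 - 4 ≡ 0; y = λ·(2 - 0) - 4 ≡ 0. → (0, 0)
3G: (0, 0) + (2, 4). λ = (4 - 0)/(2 - 0) ≡ 4/2 mod 13. 2⁻¹ ≡ 7 (mod 13), so λ ≡ 2.
  x = λ² - 0 - 2 = 4 - 2 ≡ 2; y = λ·(0 - 2) - 0 ≡ 9. → (2, 9)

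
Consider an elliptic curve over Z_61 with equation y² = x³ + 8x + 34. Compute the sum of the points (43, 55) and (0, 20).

(43, 55) + (0, 20). λ = (20 - 55)/(0 - 43) ≡ 26/18 mod 61. 18⁻¹ ≡ 17 (mod 61) since 18·17 = 306 ≡ 1, so λ ≡ 15.
  x = λ² - 43 - 0 = 225 - 43 ≡ 60; y = λ·(43 - 60) - 55 ≡ 56. → (60, 56)

(60, 56)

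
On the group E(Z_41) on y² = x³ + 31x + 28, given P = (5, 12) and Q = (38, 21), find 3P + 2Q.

(39, 32)

First 3P:
Repeated addition: build up to 3P.
2P: tangent at (5, 12): λ = (3·5² + 31)/(2·12) ≡ 24/24. 24⁻¹ ≡ 12 (mod 41), so λ ≡ 24·12 ≡ 1.
  x = λ² - 5 - 5 = 1 - 10 ≡ 32; y = λ·(5 - 32) - 12 ≡ 2. → (32, 2)
3P: (32, 2) + (5, 12). λ = (12 - 2)/(5 - 32) ≡ 10/14 mod 41. 14⁻¹ ≡ 3 (mod 41), so λ ≡ 30.
  x = λ² - 32 - 5 = 900 - 37 ≡ 2; y = λ·(32 - 2) - 2 ≡ 37. → (2, 37)
3P = (2, 37).
Next 2Q:
Repeated addition: build up to 2Q.
2Q: tangent at (38, 21): λ = (3·38² + 31)/(2·21) ≡ 17/1. 1⁻¹ ≡ 1 (mod 41) since 1·1 = 1 ≡ 1, so λ ≡ 17·1 ≡ 17.
  x = λ² - 38 - 38 = 289 - 76 ≡ 8; y = λ·(38 - 8) - 21 ≡ 38. → (8, 38)
2Q = (8, 38).
Finally 3P + 2Q:
(2, 37) + (8, 38). λ = (38 - 37)/(8 - 2) ≡ 1/6 mod 41. 6⁻¹ ≡ 7 (mod 41), so λ ≡ 7.
  x = λ² - 2 - 8 = 49 - 10 ≡ 39; y = λ·(2 - 39) - 37 ≡ 32. → (39, 32)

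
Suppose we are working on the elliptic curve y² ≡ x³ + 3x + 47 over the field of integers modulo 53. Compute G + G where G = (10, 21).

tangent at (10, 21): λ = (3·10² + 3)/(2·21) ≡ 38/42. 42⁻¹ ≡ 24 (mod 53), so λ ≡ 38·24 ≡ 11.
  x = λ² - 10 - 10 = 121 - 20 ≡ 48; y = λ·(10 - 48) - 21 ≡ 38. → (48, 38)

(48, 38)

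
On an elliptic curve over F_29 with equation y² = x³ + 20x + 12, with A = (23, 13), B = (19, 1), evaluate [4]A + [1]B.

(5, 11)

First 4A:
Repeated addition: build up to 4A.
2A: tangent at (23, 13): λ = (3·23² + 20)/(2·13) ≡ 12/26. 26⁻¹ ≡ 19 (mod 29) since 26·19 = 494 ≡ 1, so λ ≡ 12·19 ≡ 25.
  x = λ² - 23 - 23 = 625 - 46 ≡ 28; y = λ·(23 - 28) - 13 ≡ 7. → (28, 7)
3A: (28, 7) + (23, 13). λ = (13 - 7)/(23 - 28) ≡ 6/24 mod 29. 24⁻¹ ≡ 23 (mod 29), so λ ≡ 22.
  x = λ² - 28 - 23 = 484 - 51 ≡ 27; y = λ·(28 - 27) - 7 ≡ 15. → (27, 15)
4A: (27, 15) + (23, 13). λ = (13 - 15)/(23 - 27) ≡ 27/25 mod 29. 25⁻¹ ≡ 7 (mod 29), so λ ≡ 15.
  x = λ² - 27 - 23 = 225 - 50 ≡ 1; y = λ·(27 - 1) - 15 ≡ 27. → (1, 27)
4A = (1, 27).
Finally 4A + B:
(1, 27) + (19, 1). λ = (1 - 27)/(19 - 1) ≡ 3/18 mod 29. 18⁻¹ ≡ 21 (mod 29) since 18·21 = 378 ≡ 1, so λ ≡ 5.
  x = λ² - 1 - 19 = 25 - 20 ≡ 5; y = λ·(1 - 5) - 27 ≡ 11. → (5, 11)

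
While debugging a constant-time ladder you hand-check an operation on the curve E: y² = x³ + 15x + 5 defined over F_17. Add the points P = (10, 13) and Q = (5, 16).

(10, 13) + (5, 16). λ = (16 - 13)/(5 - 10) ≡ 3/12 mod 17. 12⁻¹ ≡ 10 (mod 17), so λ ≡ 13.
  x = λ² - 10 - 5 = 169 - 15 ≡ 1; y = λ·(10 - 1) - 13 ≡ 2. → (1, 2)

(1, 2)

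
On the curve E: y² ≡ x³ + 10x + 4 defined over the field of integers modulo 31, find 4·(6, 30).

(7, 13)

Write P = (6, 30).
Repeated addition: build up to 4P.
2P: tangent at (6, 30): λ = (3·6² + 10)/(2·30) ≡ 25/29. 29⁻¹ ≡ 15 (mod 31), so λ ≡ 25·15 ≡ 3.
  x = λ² - 6 - 6 = 9 - 12 ≡ 28; y = λ·(6 - 28) - 30 ≡ 28. → (28, 28)
3P: (28, 28) + (6, 30). λ = (30 - 28)/(6 - 28) ≡ 2/9 mod 31. 9⁻¹ ≡ 7 (mod 31), so λ ≡ 14.
  x = λ² - 28 - 6 = 196 - 34 ≡ 7; y = λ·(28 - 7) - 28 ≡ 18. → (7, 18)
4P: (7, 18) + (6, 30). λ = (30 - 18)/(6 - 7) ≡ 12/30 mod 31. 30⁻¹ ≡ 30 (mod 31) since 30·30 = 900 ≡ 1, so λ ≡ 19.
  x = λ² - 7 - 6 = 361 - 13 ≡ 7; y = λ·(7 - 7) - 18 ≡ 13. → (7, 13)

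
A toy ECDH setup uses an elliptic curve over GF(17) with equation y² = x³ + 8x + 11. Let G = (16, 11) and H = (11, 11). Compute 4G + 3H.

First 4G:
Repeated addition: build up to 4G.
2G: tangent at (16, 11): λ = (3·16² + 8)/(2·11) ≡ 11/5. 5⁻¹ ≡ 7 (mod 17) since 5·7 = 35 ≡ 1, so λ ≡ 11·7 ≡ 9.
  x = λ² - 16 - 16 = 81 - 32 ≡ 15; y = λ·(16 - 15) - 11 ≡ 15. → (15, 15)
3G: (15, 15) + (16, 11). λ = (11 - 15)/(16 - 15) ≡ 13/1 mod 17. 1⁻¹ ≡ 1 (mod 17) since 1·1 = 1 ≡ 1, so λ ≡ 13.
  x = λ² - 15 - 16 = 169 - 31 ≡ 2; y = λ·(15 - 2) - 15 ≡ 1. → (2, 1)
4G: (2, 1) + (16, 11). λ = (11 - 1)/(16 - 2) ≡ 10/14 mod 17. 14⁻¹ ≡ 11 (mod 17) since 14·11 = 154 ≡ 1, so λ ≡ 8.
  x = λ² - 2 - 16 = 64 - 18 ≡ 12; y = λ·(2 - 12) - 1 ≡ 4. → (12, 4)
4G = (12, 4).
Next 3H:
Repeated addition: build up to 3H.
2H: tangent at (11, 11): λ = (3·11² + 8)/(2·11) ≡ 14/5. 5⁻¹ ≡ 7 (mod 17), so λ ≡ 14·7 ≡ 13.
  x = λ² - 11 - 11 = 169 - 22 ≡ 11; y = λ·(11 - 11) - 11 ≡ 6. → (11, 6)
3H: (11, 6) + (11, 11): same x and y₁ ≡ -y₂, so the sum is O.
3H = O.
Finally 4G + 3H:
(12, 4) + O = (12, 4) (identity).

(12, 4)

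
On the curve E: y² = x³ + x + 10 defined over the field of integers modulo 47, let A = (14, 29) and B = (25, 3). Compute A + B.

(14, 29) + (25, 3). λ = (3 - 29)/(25 - 14) ≡ 21/11 mod 47. 11⁻¹ ≡ 30 (mod 47), so λ ≡ 19.
  x = λ² - 14 - 25 = 361 - 39 ≡ 40; y = λ·(14 - 40) - 29 ≡ 41. → (40, 41)

(40, 41)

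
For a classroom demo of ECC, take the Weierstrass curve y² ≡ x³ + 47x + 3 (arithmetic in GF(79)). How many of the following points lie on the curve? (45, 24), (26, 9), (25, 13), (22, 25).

(45, 24): 24² ≡ 23, rhs ≡ 23 → on.
(26, 9): 9² ≡ 2, rhs ≡ 78 → off.
(25, 13): 13² ≡ 11, rhs ≡ 55 → off.
(22, 25): 25² ≡ 72, rhs ≡ 72 → on.

2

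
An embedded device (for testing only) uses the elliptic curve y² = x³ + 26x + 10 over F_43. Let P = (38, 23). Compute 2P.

(35, 35)

tangent at (38, 23): λ = (3·38² + 26)/(2·23) ≡ 15/3. 3⁻¹ ≡ 29 (mod 43), so λ ≡ 15·29 ≡ 5.
  x = λ² - 38 - 38 = 25 - 76 ≡ 35; y = λ·(38 - 35) - 23 ≡ 35. → (35, 35)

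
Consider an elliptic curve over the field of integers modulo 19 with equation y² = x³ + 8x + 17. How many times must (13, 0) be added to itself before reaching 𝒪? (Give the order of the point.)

2

2P: (13, 0) + (13, 0): same x and y₁ ≡ -y₂, so the sum is 𝒪.
2P = 𝒪, so the order is 2.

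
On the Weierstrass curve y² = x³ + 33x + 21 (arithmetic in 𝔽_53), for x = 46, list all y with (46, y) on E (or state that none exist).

x³ + 33x + 21 = 98875 ≡ 30 (mod 53).
30 is a non-residue mod 53; no y exists.

none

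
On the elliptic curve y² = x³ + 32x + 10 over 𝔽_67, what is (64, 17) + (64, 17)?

tangent at (64, 17): λ = (3·64² + 32)/(2·17) ≡ 59/34. 34⁻¹ ≡ 2 (mod 67) since 34·2 = 68 ≡ 1, so λ ≡ 59·2 ≡ 51.
  x = λ² - 64 - 64 = 2601 - 128 ≡ 61; y = λ·(64 - 61) - 17 ≡ 2. → (61, 2)

(61, 2)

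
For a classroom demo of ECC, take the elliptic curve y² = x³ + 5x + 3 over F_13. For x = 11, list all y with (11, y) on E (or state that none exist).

none

x³ + 5x + 3 = 1389 ≡ 11 (mod 13).
11 is a non-residue mod 13; no y exists.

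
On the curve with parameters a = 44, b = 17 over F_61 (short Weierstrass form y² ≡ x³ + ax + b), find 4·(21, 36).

(14, 12)

Write P = (21, 36).
Repeated addition: build up to 4P.
2P: tangent at (21, 36): λ = (3·21² + 44)/(2·36) ≡ 25/11. 11⁻¹ ≡ 50 (mod 61), so λ ≡ 25·50 ≡ 30.
  x = λ² - 21 - 21 = 900 - 42 ≡ 4; y = λ·(21 - 4) - 36 ≡ 47. → (4, 47)
3P: (4, 47) + (21, 36). λ = (36 - 47)/(21 - 4) ≡ 50/17 mod 61. 17⁻¹ ≡ 18 (mod 61), so λ ≡ 46.
  x = λ² - 4 - 21 = 2116 - 25 ≡ 17; y = λ·(4 - 17) - 47 ≡ 26. → (17, 26)
4P: (17, 26) + (21, 36). λ = (36 - 26)/(21 - 17) ≡ 10/4 mod 61. 4⁻¹ ≡ 46 (mod 61), so λ ≡ 33.
  x = λ² - 17 - 21 = 1089 - 38 ≡ 14; y = λ·(17 - 14) - 26 ≡ 12. → (14, 12)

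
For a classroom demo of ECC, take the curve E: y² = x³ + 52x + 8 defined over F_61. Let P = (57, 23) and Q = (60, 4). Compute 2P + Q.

First 2P:
Repeated addition: build up to 2P.
2P: tangent at (57, 23): λ = (3·57² + 52)/(2·23) ≡ 39/46. 46⁻¹ ≡ 4 (mod 61), so λ ≡ 39·4 ≡ 34.
  x = λ² - 57 - 57 = 1156 - 114 ≡ 5; y = λ·(57 - 5) - 23 ≡ 37. → (5, 37)
2P = (5, 37).
Finally 2P + Q:
(5, 37) + (60, 4). λ = (4 - 37)/(60 - 5) ≡ 28/55 mod 61. 55⁻¹ ≡ 10 (mod 61), so λ ≡ 36.
  x = λ² - 5 - 60 = 1296 - 65 ≡ 11; y = λ·(5 - 11) - 37 ≡ 52. → (11, 52)

(11, 52)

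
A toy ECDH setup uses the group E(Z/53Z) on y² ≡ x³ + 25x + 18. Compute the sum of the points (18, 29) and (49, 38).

(18, 29) + (49, 38). λ = (38 - 29)/(49 - 18) ≡ 9/31 mod 53. 31⁻¹ ≡ 12 (mod 53), so λ ≡ 2.
  x = λ² - 18 - 49 = 4 - 67 ≡ 43; y = λ·(18 - 43) - 29 ≡ 27. → (43, 27)

(43, 27)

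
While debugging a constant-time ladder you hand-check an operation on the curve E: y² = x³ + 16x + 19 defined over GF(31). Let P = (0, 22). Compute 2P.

tangent at (0, 22): λ = (3·0² + 16)/(2·22) ≡ 16/13. 13⁻¹ ≡ 12 (mod 31) since 13·12 = 156 ≡ 1, so λ ≡ 16·12 ≡ 6.
  x = λ² - 0 - 0 = 36 - 0 ≡ 5; y = λ·(0 - 5) - 22 ≡ 10. → (5, 10)

(5, 10)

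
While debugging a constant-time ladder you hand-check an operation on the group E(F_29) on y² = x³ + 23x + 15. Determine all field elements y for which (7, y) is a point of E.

none

x³ + 23x + 15 = 519 ≡ 26 (mod 29).
26 is a non-residue mod 29; no y exists.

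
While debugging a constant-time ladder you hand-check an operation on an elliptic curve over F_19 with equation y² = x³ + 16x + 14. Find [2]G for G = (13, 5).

tangent at (13, 5): λ = (3·13² + 16)/(2·5) ≡ 10/10. 10⁻¹ ≡ 2 (mod 19) since 10·2 = 20 ≡ 1, so λ ≡ 10·2 ≡ 1.
  x = λ² - 13 - 13 = 1 - 26 ≡ 13; y = λ·(13 - 13) - 5 ≡ 14. → (13, 14)

(13, 14)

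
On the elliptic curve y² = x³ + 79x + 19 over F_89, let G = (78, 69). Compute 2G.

tangent at (78, 69): λ = (3·78² + 79)/(2·69) ≡ 86/49. 49⁻¹ ≡ 20 (mod 89), so λ ≡ 86·20 ≡ 29.
  x = λ² - 78 - 78 = 841 - 156 ≡ 62; y = λ·(78 - 62) - 69 ≡ 39. → (62, 39)

(62, 39)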